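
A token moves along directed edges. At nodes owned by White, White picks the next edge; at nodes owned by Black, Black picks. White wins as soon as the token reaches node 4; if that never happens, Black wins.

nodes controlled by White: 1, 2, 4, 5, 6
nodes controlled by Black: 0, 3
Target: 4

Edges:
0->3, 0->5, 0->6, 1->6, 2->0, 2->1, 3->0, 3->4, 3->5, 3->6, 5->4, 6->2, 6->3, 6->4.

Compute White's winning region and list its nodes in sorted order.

1, 2, 4, 5, 6

A0 = {4}
A1: add {5, 6} — 5 (White) has 5→4; 6 (White) has 6→4.
A2: add {1} — 1 (White) has 1→6.
A3: add {2} — 2 (White) has 2→1.
A4 = A3; e.g. 0 (Black) can still go to 3. Fixed point.
White's winning region = {1, 2, 4, 5, 6}.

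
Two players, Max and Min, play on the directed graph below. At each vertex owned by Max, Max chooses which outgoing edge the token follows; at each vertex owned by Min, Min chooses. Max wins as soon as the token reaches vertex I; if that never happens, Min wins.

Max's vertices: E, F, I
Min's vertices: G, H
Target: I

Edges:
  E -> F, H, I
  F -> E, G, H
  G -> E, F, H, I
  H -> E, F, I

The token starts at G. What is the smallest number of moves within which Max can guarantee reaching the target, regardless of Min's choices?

4

A0 = {I}
A1: add {E} — E (Max) has E→I.
A2: add {F} — F (Max) has F→E.
A3: add {H} — H (Min): all of {E, F, I} already in.
A4: add {G} — G (Min): all of {E, F, H, I} already in.
A4 = all vertices. Fixed point.
G enters the attractor at level 4, so Max can force the target in 4 moves from there.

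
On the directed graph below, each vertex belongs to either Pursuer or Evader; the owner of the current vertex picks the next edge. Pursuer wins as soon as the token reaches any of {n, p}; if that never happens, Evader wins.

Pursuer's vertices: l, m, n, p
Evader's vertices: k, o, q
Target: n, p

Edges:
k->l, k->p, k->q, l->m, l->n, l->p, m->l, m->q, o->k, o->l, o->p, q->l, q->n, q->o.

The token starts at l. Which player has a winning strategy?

A0 = {n, p}
A1: add {l} — l (Pursuer) has l→n.
l ∈ A1, so Pursuer can force the target.

Pursuer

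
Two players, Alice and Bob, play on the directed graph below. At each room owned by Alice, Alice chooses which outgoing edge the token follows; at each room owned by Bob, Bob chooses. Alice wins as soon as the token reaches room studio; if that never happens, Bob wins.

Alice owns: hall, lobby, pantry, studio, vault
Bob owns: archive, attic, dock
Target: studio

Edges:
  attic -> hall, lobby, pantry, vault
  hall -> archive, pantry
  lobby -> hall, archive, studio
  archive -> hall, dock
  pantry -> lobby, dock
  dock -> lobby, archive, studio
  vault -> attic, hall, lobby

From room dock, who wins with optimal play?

Bob

A0 = {studio}
A1: add {lobby} — lobby (Alice) has lobby→studio.
A2: add {pantry, vault} — pantry (Alice) has pantry→lobby; vault (Alice) has vault→lobby.
A3: add {hall} — hall (Alice) has hall→pantry.
A4: add {attic} — attic (Bob): all of {hall, lobby, pantry, vault} already in.
A5 = A4; e.g. archive (Bob) can still go to dock. Fixed point.
dock never enters the attractor, so Bob can avoid the target forever.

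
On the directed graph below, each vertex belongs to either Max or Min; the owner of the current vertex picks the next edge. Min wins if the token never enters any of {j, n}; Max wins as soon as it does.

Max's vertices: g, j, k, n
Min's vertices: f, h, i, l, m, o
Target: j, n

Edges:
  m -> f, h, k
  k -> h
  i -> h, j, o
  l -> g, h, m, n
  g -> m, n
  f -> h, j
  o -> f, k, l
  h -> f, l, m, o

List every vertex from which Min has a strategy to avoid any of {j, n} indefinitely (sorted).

A0 = {j, n}
A1: add {g} — g (Max) has g→n.
A2 = A1; e.g. f (Min) can still go to h. Fixed point.
Max's attractor = {g, j, n}; Min avoids the target exactly from the complement.

f, h, i, k, l, m, o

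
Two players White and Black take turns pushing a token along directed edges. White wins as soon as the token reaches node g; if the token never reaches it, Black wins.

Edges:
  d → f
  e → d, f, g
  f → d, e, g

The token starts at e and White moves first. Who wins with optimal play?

White

Track states (vertex, player-to-move).
A0 = {(g,White), (g,Black)}
A1: add {(e,White), (f,White)}.
(e,White) ∈ A1 ⇒ White forces the target.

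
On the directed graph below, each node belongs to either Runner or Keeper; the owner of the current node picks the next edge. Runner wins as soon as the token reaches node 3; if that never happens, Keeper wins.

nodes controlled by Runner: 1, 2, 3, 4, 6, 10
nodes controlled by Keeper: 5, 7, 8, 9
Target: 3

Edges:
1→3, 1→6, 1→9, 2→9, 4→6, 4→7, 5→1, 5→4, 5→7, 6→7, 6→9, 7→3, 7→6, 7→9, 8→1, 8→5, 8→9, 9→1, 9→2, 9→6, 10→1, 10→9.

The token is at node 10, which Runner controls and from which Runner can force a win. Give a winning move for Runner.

A0 = {3}
A1: add {1} — 1 (Runner) has 1→3.
A2: add {10} — 10 (Runner) has 10→1.
A3 = A2; e.g. 2 (Runner) has no edge into A2. Fixed point.
From 10, successor 1 is in the attractor (rank 1); the other successor 9 is not.

1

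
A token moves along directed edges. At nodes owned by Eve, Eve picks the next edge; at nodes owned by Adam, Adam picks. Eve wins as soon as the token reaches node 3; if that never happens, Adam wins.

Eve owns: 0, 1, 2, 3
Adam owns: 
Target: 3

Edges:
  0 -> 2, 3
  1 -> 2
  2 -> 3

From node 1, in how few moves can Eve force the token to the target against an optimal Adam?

A0 = {3}
A1: add {0, 2} — 0 (Eve) has 0→3; 2 (Eve) has 2→3.
A2: add {1} — 1 (Eve) has 1→2.
A2 = all vertices. Fixed point.
1 enters the attractor at level 2, so Eve can force the target in 2 moves from there.

2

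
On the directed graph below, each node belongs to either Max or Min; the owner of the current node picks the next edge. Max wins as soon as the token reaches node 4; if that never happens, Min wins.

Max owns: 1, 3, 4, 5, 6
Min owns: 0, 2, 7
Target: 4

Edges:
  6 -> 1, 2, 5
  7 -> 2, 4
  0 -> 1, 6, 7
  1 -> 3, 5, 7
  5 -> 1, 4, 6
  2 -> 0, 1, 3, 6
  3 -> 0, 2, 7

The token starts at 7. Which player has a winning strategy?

A0 = {4}
A1: add {5} — 5 (Max) has 5→4.
A2: add {1, 6} — 1 (Max) has 1→5; 6 (Max) has 6→5.
A3 = A2; e.g. 0 (Min) can still go to 7. Fixed point.
7 never enters the attractor, so Min can avoid the target forever.

Min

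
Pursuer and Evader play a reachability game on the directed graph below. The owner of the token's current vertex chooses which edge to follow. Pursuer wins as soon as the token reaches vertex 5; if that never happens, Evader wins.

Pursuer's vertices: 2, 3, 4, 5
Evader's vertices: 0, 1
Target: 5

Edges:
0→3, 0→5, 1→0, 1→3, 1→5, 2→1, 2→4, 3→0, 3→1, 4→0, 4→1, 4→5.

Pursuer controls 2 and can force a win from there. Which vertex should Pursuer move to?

A0 = {5}
A1: add {4} — 4 (Pursuer) has 4→5.
A2: add {2} — 2 (Pursuer) has 2→4.
A3 = A2; e.g. 0 (Evader) can still go to 3. Fixed point.
From 2, successor 4 is in the attractor (rank 1); the other successor 1 is not.

4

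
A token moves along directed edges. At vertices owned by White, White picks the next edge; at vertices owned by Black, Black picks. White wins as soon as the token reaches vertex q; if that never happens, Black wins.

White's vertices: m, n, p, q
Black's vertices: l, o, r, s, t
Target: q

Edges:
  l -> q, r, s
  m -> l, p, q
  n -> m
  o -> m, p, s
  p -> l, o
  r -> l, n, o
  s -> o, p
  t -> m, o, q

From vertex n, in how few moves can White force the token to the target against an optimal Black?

A0 = {q}
A1: add {m} — m (White) has m→q.
A2: add {n} — n (White) has n→m.
A3 = A2; e.g. l (Black) can still go to r. Fixed point.
n enters the attractor at level 2, so White can force the target in 2 moves from there.

2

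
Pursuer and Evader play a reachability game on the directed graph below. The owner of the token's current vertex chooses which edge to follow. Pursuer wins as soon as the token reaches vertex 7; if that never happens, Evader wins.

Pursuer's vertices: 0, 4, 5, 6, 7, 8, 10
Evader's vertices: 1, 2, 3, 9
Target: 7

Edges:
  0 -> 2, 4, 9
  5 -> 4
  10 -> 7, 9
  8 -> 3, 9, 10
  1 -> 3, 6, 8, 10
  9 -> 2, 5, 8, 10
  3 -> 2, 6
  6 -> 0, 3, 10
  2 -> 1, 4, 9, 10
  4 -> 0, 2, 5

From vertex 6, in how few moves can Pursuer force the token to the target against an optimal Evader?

A0 = {7}
A1: add {10} — 10 (Pursuer) has 10→7.
A2: add {6, 8} — 6 (Pursuer) has 6→10; 8 (Pursuer) has 8→10.
A3 = A2; e.g. 0 (Pursuer) has no edge into A2. Fixed point.
6 enters the attractor at level 2, so Pursuer can force the target in 2 moves from there.

2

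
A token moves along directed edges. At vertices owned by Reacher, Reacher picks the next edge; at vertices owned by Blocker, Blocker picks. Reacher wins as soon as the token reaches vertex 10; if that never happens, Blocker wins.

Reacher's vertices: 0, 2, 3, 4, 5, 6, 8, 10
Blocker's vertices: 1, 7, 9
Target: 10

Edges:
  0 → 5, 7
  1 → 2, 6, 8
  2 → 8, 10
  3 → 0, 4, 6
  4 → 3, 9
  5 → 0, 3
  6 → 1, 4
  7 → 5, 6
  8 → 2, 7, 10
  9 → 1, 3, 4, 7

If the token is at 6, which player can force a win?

A0 = {10}
A1: add {2, 8} — 2 (Reacher) has 2→10; 8 (Reacher) has 8→10.
A2 = A1; e.g. 0 (Reacher) has no edge into A1. Fixed point.
6 never enters the attractor, so Blocker can avoid the target forever.

Blocker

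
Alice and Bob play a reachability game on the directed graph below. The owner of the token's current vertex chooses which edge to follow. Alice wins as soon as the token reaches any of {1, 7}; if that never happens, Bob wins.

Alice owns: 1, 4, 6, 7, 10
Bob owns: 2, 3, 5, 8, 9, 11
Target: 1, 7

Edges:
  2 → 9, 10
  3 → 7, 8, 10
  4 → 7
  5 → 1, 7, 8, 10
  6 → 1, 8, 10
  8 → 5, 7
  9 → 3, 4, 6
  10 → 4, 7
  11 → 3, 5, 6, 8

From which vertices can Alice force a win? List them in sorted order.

A0 = {1, 7}
A1: add {4, 6, 10} — 4 (Alice) has 4→7; 6 (Alice) has 6→1; 10 (Alice) has 10→7.
A2 = A1; e.g. 2 (Bob) can still go to 9. Fixed point.
Alice's winning region = {1, 4, 6, 7, 10}.

1, 4, 6, 7, 10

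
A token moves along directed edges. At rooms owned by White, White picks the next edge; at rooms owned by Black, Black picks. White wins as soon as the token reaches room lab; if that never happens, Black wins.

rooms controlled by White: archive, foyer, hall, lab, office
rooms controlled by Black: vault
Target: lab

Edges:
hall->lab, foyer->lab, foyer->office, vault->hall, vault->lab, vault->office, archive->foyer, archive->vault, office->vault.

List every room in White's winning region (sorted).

A0 = {lab}
A1: add {foyer, hall} — hall (White) has hall→lab; foyer (White) has foyer→lab.
A2: add {archive} — archive (White) has archive→foyer.
A3 = A2; e.g. vault (Black) can still go to office. Fixed point.
White's winning region = {archive, foyer, hall, lab}.

archive, foyer, hall, lab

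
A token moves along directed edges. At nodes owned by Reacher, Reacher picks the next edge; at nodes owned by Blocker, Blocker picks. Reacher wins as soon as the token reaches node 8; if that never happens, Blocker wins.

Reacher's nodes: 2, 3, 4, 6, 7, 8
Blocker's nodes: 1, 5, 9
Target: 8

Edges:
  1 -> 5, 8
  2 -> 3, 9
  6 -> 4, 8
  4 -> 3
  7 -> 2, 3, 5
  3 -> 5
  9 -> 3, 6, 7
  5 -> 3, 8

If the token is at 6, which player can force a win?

Reacher

A0 = {8}
A1: add {6} — 6 (Reacher) has 6→8.
A2 = A1; e.g. 1 (Blocker) can still go to 5. Fixed point.
6 ∈ A1, so Reacher can force the target.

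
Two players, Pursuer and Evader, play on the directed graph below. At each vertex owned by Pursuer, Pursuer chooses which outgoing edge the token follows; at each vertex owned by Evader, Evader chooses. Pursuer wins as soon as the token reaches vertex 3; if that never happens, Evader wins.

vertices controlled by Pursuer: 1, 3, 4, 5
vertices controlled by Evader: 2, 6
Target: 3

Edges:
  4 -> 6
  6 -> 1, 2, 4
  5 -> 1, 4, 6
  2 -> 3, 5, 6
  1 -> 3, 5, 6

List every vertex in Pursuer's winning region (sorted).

A0 = {3}
A1: add {1} — 1 (Pursuer) has 1→3.
A2: add {5} — 5 (Pursuer) has 5→1.
A3 = A2; e.g. 2 (Evader) can still go to 6. Fixed point.
Pursuer's winning region = {1, 3, 5}.

1, 3, 5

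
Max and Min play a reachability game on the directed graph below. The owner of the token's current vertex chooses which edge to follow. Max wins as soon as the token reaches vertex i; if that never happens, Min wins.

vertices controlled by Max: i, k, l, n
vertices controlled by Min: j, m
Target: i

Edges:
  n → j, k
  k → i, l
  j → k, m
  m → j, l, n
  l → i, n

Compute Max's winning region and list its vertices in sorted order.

i, k, l, n

A0 = {i}
A1: add {k, l} — k (Max) has k→i; l (Max) has l→i.
A2: add {n} — n (Max) has n→k.
A3 = A2; e.g. j (Min) can still go to m. Fixed point.
Max's winning region = {i, k, l, n}.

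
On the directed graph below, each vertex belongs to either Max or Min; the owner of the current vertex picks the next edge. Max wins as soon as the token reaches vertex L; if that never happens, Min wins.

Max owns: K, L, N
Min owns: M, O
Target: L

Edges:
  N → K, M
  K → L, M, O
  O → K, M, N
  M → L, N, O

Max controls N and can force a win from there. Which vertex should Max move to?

K

A0 = {L}
A1: add {K} — K (Max) has K→L.
A2: add {N} — N (Max) has N→K.
A3 = A2; e.g. M (Min) can still go to O. Fixed point.
From N, successor K is in the attractor (rank 1); the other successor M is not.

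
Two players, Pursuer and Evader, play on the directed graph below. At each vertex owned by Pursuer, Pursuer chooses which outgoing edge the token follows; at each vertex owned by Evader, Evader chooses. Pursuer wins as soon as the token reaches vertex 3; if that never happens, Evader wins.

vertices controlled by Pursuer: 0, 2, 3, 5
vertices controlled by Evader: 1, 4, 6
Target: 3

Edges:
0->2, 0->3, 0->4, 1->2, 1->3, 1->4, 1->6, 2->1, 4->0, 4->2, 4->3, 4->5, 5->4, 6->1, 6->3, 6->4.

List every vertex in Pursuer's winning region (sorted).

0, 3

A0 = {3}
A1: add {0} — 0 (Pursuer) has 0→3.
A2 = A1; e.g. 1 (Evader) can still go to 2. Fixed point.
Pursuer's winning region = {0, 3}.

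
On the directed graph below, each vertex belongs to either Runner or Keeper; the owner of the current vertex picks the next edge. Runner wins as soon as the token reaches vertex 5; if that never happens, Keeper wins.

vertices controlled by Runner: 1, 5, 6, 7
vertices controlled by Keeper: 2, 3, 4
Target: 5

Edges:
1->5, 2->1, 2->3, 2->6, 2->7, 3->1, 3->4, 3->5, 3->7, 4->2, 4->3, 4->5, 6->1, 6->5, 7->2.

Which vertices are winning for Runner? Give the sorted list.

1, 5, 6

A0 = {5}
A1: add {1, 6} — 1 (Runner) has 1→5; 6 (Runner) has 6→5.
A2 = A1; e.g. 2 (Keeper) can still go to 3. Fixed point.
Runner's winning region = {1, 5, 6}.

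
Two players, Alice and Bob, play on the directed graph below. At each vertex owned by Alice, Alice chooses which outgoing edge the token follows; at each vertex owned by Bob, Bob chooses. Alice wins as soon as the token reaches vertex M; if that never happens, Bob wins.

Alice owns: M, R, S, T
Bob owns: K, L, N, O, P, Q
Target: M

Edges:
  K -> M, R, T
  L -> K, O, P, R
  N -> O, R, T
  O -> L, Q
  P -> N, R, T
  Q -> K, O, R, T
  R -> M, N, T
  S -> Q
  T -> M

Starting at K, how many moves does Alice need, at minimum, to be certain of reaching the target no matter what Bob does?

2

A0 = {M}
A1: add {R, T} — R (Alice) has R→M; T (Alice) has T→M.
A2: add {K} — K (Bob): all of {M, R, T} already in.
A3 = A2; e.g. L (Bob) can still go to O. Fixed point.
K enters the attractor at level 2, so Alice can force the target in 2 moves from there.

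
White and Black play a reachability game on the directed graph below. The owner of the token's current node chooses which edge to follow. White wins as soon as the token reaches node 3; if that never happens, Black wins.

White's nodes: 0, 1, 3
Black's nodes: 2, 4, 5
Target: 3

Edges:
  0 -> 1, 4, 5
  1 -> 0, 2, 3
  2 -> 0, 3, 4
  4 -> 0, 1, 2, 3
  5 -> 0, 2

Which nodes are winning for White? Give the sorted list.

0, 1, 3

A0 = {3}
A1: add {1} — 1 (White) has 1→3.
A2: add {0} — 0 (White) has 0→1.
A3 = A2; e.g. 2 (Black) can still go to 4. Fixed point.
White's winning region = {0, 1, 3}.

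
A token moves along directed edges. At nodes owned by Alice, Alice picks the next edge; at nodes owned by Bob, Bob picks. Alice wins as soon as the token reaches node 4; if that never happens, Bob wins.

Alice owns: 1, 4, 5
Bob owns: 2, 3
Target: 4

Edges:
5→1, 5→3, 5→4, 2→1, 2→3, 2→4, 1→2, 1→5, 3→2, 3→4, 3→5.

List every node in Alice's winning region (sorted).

A0 = {4}
A1: add {5} — 5 (Alice) has 5→4.
A2: add {1} — 1 (Alice) has 1→5.
A3 = A2; e.g. 2 (Bob) can still go to 3. Fixed point.
Alice's winning region = {1, 4, 5}.

1, 4, 5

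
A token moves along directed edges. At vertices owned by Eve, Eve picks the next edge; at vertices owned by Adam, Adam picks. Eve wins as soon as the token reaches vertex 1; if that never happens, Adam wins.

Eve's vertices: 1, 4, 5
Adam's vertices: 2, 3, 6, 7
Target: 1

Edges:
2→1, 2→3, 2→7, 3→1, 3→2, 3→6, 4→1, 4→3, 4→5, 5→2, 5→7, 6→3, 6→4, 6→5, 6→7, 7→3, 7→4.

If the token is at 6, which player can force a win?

A0 = {1}
A1: add {4} — 4 (Eve) has 4→1.
A2 = A1; e.g. 2 (Adam) can still go to 3. Fixed point.
6 never enters the attractor, so Adam can avoid the target forever.

Adam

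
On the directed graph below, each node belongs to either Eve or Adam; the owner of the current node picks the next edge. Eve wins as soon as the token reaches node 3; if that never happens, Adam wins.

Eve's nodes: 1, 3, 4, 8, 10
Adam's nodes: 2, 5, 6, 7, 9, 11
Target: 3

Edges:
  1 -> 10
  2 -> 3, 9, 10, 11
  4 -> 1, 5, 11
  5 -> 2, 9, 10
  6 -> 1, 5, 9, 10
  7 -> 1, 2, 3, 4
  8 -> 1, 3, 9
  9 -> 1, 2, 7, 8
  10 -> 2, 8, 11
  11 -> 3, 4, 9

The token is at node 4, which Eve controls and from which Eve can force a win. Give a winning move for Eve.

A0 = {3}
A1: add {8} — 8 (Eve) has 8→3.
A2: add {10} — 10 (Eve) has 10→8.
A3: add {1} — 1 (Eve) has 1→10.
A4: add {4} — 4 (Eve) has 4→1.
A5 = A4; e.g. 2 (Adam) can still go to 9. Fixed point.
From 4, successor 1 is in the attractor (rank 3); the other successors 5, 11 are not.

1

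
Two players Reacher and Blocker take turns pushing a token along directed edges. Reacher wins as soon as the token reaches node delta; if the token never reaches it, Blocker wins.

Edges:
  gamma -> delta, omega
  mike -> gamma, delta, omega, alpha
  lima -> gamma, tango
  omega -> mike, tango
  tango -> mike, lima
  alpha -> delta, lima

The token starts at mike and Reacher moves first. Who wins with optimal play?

Track states (vertex, player-to-move).
A0 = {(delta,Reacher), (delta,Blocker)}
A1: add {(gamma,Reacher), (mike,Reacher), (alpha,Reacher)}.
(mike,Reacher) ∈ A1 ⇒ Reacher forces the target.

Reacher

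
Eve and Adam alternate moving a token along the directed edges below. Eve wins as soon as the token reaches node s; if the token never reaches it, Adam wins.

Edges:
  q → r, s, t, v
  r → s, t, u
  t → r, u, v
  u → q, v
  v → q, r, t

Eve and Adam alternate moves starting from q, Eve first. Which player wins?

Eve

Track states (vertex, player-to-move).
A0 = {(s,Eve), (s,Adam)}
A1: add {(q,Eve), (r,Eve)}.
(q,Eve) ∈ A1 ⇒ Eve forces the target.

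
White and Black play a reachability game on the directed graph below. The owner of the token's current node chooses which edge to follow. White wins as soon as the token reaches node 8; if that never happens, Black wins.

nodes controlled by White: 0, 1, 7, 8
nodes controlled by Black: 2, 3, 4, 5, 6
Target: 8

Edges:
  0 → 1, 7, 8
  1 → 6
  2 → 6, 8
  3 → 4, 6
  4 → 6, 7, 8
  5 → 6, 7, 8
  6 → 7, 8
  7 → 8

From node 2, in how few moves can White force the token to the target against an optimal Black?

3

A0 = {8}
A1: add {0, 7} — 0 (White) has 0→8; 7 (White) has 7→8.
A2: add {6} — 6 (Black): all of {7, 8} already in.
A3: add {1, 2, 4, 5} — 1 (White) has 1→6; 2 (Black): all of {6, 8} already in; 4 (Black): all of {6, 7, 8} already in; 5 (Black): all of {6, 7, 8} already in.
2 enters the attractor at level 3, so White can force the target in 3 moves from there.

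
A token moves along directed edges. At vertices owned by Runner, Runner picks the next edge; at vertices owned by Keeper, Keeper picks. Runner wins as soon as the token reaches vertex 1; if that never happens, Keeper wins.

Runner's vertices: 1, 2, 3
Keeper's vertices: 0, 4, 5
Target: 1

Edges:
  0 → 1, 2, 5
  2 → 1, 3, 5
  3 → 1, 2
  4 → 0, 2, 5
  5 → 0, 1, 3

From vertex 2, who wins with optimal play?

Runner

A0 = {1}
A1: add {2, 3} — 2 (Runner) has 2→1; 3 (Runner) has 3→1.
A2 = A1; e.g. 0 (Keeper) can still go to 5. Fixed point.
2 ∈ A1, so Runner can force the target.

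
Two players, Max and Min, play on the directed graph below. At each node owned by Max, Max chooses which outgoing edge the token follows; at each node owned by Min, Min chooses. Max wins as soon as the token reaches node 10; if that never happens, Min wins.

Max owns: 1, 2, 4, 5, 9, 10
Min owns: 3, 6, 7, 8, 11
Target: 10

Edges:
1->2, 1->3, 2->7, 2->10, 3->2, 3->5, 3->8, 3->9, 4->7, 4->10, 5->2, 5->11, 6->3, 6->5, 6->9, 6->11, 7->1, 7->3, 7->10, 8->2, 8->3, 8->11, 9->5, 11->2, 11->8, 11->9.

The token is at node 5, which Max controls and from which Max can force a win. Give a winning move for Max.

2

A0 = {10}
A1: add {2, 4} — 2 (Max) has 2→10; 4 (Max) has 4→10.
A2: add {1, 5} — 1 (Max) has 1→2; 5 (Max) has 5→2.
A3: add {9} — 9 (Max) has 9→5.
A4 = A3; e.g. 3 (Min) can still go to 8. Fixed point.
From 5, successor 2 is in the attractor (rank 1); the other successor 11 is not.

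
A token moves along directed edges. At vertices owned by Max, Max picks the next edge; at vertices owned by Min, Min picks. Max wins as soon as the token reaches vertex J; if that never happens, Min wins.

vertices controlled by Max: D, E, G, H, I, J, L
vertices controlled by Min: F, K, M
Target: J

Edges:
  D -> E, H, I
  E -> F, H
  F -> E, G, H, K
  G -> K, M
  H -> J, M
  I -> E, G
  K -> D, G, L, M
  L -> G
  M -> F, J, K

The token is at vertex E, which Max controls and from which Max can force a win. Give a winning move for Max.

A0 = {J}
A1: add {H} — H (Max) has H→J.
A2: add {D, E} — D (Max) has D→H; E (Max) has E→H.
A3: add {I} — I (Max) has I→E.
A4 = A3; e.g. F (Min) can still go to G. Fixed point.
From E, successor H is in the attractor (rank 1); the other successor F is not.

H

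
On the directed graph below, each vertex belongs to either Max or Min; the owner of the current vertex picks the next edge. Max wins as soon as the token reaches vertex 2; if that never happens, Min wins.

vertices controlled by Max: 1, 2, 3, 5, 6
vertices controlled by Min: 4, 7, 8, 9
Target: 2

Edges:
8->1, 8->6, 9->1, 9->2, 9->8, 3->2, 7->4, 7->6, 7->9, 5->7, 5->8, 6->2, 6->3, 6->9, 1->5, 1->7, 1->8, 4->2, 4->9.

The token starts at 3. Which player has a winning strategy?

A0 = {2}
A1: add {3, 6} — 3 (Max) has 3→2; 6 (Max) has 6→2.
A2 = A1; e.g. 1 (Max) has no edge into A1. Fixed point.
3 ∈ A1, so Max can force the target.

Max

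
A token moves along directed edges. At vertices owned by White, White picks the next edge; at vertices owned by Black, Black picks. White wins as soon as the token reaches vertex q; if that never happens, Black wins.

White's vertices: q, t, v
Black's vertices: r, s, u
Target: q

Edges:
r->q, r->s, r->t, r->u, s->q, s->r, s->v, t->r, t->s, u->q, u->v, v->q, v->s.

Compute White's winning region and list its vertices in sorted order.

q, u, v

A0 = {q}
A1: add {v} — v (White) has v→q.
A2: add {u} — u (Black): all of {q, v} already in.
A3 = A2; e.g. r (Black) can still go to s. Fixed point.
White's winning region = {q, u, v}.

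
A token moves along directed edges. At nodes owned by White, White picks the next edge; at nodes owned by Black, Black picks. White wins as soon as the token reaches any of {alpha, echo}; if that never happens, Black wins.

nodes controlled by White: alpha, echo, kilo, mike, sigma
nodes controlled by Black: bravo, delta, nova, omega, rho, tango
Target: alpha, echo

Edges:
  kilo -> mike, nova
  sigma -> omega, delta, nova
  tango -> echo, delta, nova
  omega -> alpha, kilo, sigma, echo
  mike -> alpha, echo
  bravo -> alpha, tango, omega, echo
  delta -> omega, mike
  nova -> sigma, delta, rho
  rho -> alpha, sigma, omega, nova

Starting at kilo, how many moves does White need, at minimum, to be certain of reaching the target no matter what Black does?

2

A0 = {alpha, echo}
A1: add {mike} — mike (White) has mike→alpha.
A2: add {kilo} — kilo (White) has kilo→mike.
A3 = A2; e.g. sigma (White) has no edge into A2. Fixed point.
kilo enters the attractor at level 2, so White can force the target in 2 moves from there.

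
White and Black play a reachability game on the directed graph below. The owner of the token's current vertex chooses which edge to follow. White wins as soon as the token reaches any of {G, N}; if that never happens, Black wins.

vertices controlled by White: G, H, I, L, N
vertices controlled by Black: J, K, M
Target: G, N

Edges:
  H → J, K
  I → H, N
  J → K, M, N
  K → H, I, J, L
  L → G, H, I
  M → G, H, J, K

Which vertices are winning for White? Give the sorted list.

G, I, L, N

A0 = {G, N}
A1: add {I, L} — I (White) has I→N; L (White) has L→G.
A2 = A1; e.g. H (White) has no edge into A1. Fixed point.
White's winning region = {G, I, L, N}.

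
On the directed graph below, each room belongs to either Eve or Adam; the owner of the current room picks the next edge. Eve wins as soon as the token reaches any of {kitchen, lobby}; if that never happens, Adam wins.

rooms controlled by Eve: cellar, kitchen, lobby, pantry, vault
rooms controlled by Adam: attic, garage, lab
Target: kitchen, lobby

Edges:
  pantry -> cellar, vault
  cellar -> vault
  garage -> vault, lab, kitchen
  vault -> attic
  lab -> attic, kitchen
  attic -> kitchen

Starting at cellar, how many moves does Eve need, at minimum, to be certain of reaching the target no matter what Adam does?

3

A0 = {kitchen, lobby}
A1: add {attic} — attic (Adam): all of {kitchen} already in.
A2: add {lab, vault} — vault (Eve) has vault→attic; lab (Adam): all of {attic, kitchen} already in.
A3: add {cellar, garage, pantry} — pantry (Eve) has pantry→vault; cellar (Eve) has cellar→vault; garage (Adam): all of {vault, lab, kitchen} already in.
A3 = all vertices. Fixed point.
cellar enters the attractor at level 3, so Eve can force the target in 3 moves from there.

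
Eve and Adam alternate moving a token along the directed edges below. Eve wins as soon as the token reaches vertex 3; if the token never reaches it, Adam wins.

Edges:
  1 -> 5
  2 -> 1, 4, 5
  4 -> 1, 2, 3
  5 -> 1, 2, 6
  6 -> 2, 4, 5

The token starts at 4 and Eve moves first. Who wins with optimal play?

Eve

Track states (vertex, player-to-move).
A0 = {(3,Eve), (3,Adam)}
A1: add {(4,Eve)}.
(4,Eve) ∈ A1 ⇒ Eve forces the target.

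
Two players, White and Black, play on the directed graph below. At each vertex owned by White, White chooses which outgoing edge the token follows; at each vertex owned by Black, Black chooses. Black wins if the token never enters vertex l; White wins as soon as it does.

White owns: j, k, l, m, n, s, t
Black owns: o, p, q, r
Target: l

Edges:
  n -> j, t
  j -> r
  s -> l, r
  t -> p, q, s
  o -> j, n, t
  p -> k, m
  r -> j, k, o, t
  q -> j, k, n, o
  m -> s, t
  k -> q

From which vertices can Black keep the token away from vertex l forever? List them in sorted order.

j, k, o, p, q, r

A0 = {l}
A1: add {s} — s (White) has s→l.
A2: add {m, t} — m (White) has m→s; t (White) has t→s.
A3: add {n} — n (White) has n→t.
A4 = A3; e.g. j (White) has no edge into A3. Fixed point.
White's attractor = {l, m, n, s, t}; Black avoids the target exactly from the complement.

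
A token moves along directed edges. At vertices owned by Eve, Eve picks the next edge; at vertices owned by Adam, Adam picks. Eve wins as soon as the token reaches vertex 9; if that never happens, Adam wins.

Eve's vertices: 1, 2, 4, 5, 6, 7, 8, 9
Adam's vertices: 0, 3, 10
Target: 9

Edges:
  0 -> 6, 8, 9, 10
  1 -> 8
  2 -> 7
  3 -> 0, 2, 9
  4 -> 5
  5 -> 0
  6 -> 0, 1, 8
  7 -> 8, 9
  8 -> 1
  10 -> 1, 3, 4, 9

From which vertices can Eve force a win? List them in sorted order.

A0 = {9}
A1: add {7} — 7 (Eve) has 7→9.
A2: add {2} — 2 (Eve) has 2→7.
A3 = A2; e.g. 0 (Adam) can still go to 6. Fixed point.
Eve's winning region = {2, 7, 9}.

2, 7, 9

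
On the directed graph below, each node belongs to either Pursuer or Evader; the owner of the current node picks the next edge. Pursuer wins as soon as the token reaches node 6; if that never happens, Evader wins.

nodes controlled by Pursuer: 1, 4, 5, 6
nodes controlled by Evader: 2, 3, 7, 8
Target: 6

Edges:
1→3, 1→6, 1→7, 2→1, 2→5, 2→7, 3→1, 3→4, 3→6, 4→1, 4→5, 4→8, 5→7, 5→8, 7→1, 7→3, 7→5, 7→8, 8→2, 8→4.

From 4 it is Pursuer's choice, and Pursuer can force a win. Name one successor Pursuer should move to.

1

A0 = {6}
A1: add {1} — 1 (Pursuer) has 1→6.
A2: add {4} — 4 (Pursuer) has 4→1.
A3: add {3} — 3 (Evader): all of {1, 4, 6} already in.
A4 = A3; e.g. 2 (Evader) can still go to 5. Fixed point.
From 4, successor 1 is in the attractor (rank 1); the other successors 5, 8 are not.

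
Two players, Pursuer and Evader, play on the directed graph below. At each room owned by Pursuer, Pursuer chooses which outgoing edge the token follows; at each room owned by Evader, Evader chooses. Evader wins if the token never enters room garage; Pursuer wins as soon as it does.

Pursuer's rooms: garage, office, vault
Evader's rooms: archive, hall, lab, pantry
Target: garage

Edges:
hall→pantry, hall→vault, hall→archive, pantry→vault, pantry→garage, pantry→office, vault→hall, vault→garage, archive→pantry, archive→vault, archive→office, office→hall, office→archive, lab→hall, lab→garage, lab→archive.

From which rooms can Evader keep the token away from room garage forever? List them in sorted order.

archive, hall, lab, office, pantry

A0 = {garage}
A1: add {vault} — vault (Pursuer) has vault→garage.
A2 = A1; e.g. hall (Evader) can still go to pantry. Fixed point.
Pursuer's attractor = {garage, vault}; Evader avoids the target exactly from the complement.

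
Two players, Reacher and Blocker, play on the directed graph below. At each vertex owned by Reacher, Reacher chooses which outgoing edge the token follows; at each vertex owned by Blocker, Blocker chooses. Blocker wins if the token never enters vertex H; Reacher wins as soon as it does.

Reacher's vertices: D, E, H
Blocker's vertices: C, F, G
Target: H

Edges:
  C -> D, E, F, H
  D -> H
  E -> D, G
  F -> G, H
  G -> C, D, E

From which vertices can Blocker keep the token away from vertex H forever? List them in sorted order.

C, F, G

A0 = {H}
A1: add {D} — D (Reacher) has D→H.
A2: add {E} — E (Reacher) has E→D.
A3 = A2; e.g. C (Blocker) can still go to F. Fixed point.
Reacher's attractor = {D, E, H}; Blocker avoids the target exactly from the complement.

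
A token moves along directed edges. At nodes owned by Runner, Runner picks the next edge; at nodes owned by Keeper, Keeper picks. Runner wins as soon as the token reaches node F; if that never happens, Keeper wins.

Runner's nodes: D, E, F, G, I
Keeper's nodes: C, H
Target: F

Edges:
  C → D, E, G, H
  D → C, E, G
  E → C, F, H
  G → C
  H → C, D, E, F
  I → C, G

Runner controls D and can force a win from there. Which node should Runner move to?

E

A0 = {F}
A1: add {E} — E (Runner) has E→F.
A2: add {D} — D (Runner) has D→E.
A3 = A2; e.g. C (Keeper) can still go to G. Fixed point.
From D, successor E is in the attractor (rank 1); the other successors C, G are not.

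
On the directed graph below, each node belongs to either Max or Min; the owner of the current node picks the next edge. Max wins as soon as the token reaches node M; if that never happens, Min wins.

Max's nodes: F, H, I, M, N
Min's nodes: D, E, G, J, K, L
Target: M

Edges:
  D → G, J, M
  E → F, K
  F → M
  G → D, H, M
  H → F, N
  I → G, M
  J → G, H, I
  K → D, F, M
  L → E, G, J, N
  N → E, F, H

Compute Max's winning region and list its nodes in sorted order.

A0 = {M}
A1: add {F, I} — F (Max) has F→M; I (Max) has I→M.
A2: add {H, N} — H (Max) has H→F; N (Max) has N→F.
A3 = A2; e.g. D (Min) can still go to G. Fixed point.
Max's winning region = {F, H, I, M, N}.

F, H, I, M, N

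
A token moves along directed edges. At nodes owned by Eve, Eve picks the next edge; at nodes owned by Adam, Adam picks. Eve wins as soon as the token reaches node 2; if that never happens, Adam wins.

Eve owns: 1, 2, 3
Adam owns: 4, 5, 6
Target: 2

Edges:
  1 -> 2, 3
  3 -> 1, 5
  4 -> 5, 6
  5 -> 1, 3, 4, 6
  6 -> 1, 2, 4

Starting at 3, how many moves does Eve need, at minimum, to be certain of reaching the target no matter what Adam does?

A0 = {2}
A1: add {1} — 1 (Eve) has 1→2.
A2: add {3} — 3 (Eve) has 3→1.
A3 = A2; e.g. 4 (Adam) can still go to 5. Fixed point.
3 enters the attractor at level 2, so Eve can force the target in 2 moves from there.

2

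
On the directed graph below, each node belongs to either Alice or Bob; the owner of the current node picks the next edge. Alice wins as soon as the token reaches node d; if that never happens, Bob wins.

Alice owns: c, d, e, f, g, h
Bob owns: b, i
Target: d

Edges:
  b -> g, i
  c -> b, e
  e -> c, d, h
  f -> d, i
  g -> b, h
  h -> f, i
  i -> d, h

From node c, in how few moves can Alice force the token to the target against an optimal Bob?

2

A0 = {d}
A1: add {e, f} — e (Alice) has e→d; f (Alice) has f→d.
A2: add {c, h} — c (Alice) has c→e; h (Alice) has h→f.
c enters the attractor at level 2, so Alice can force the target in 2 moves from there.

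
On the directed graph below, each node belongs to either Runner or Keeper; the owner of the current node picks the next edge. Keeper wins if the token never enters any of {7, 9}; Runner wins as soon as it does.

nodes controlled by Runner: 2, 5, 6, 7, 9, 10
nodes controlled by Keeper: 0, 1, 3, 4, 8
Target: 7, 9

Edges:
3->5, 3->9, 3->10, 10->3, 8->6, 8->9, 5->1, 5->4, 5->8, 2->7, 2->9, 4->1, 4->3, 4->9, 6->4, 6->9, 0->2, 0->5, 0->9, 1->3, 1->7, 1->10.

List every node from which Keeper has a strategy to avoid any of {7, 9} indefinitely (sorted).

A0 = {7, 9}
A1: add {2, 6} — 2 (Runner) has 2→7; 6 (Runner) has 6→9.
A2: add {8} — 8 (Keeper): all of {6, 9} already in.
A3: add {5} — 5 (Runner) has 5→8.
A4: add {0} — 0 (Keeper): all of {2, 5, 9} already in.
A5 = A4; e.g. 1 (Keeper) can still go to 3. Fixed point.
Runner's attractor = {0, 2, 5, 6, 7, 8, 9}; Keeper avoids the target exactly from the complement.

1, 3, 4, 10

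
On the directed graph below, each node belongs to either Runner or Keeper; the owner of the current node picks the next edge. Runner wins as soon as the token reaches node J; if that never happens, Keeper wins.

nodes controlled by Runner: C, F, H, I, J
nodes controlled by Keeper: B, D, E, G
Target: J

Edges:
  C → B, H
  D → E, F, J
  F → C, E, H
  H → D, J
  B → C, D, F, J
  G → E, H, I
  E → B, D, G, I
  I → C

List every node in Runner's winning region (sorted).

C, F, H, I, J

A0 = {J}
A1: add {H} — H (Runner) has H→J.
A2: add {C, F} — C (Runner) has C→H; F (Runner) has F→H.
A3: add {I} — I (Runner) has I→C.
A4 = A3; e.g. B (Keeper) can still go to D. Fixed point.
Runner's winning region = {C, F, H, I, J}.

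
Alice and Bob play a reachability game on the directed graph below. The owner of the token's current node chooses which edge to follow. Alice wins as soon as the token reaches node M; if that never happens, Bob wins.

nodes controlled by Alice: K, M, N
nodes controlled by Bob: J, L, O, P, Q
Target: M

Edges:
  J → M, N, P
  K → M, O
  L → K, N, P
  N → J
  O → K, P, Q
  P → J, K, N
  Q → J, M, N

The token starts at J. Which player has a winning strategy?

Bob

A0 = {M}
A1: add {K} — K (Alice) has K→M.
A2 = A1; e.g. J (Bob) can still go to N. Fixed point.
J never enters the attractor, so Bob can avoid the target forever.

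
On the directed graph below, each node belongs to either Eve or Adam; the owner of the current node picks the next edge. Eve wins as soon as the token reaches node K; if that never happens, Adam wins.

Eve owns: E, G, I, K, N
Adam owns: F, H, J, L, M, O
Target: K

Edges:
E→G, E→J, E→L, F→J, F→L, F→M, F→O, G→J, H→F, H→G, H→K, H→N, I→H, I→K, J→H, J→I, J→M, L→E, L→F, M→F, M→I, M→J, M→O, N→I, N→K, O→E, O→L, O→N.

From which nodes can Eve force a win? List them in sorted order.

A0 = {K}
A1: add {I, N} — I (Eve) has I→K; N (Eve) has N→K.
A2 = A1; e.g. E (Eve) has no edge into A1. Fixed point.
Eve's winning region = {I, K, N}.

I, K, N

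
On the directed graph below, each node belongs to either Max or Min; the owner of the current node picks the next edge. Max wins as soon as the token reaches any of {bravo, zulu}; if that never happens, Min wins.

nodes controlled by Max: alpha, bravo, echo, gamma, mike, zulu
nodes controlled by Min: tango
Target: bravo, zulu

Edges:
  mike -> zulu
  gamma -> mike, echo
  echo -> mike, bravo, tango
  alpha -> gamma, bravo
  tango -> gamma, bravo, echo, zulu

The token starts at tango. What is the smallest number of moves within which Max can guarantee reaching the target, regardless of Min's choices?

3

A0 = {bravo, zulu}
A1: add {alpha, echo, mike} — mike (Max) has mike→zulu; echo (Max) has echo→bravo; alpha (Max) has alpha→bravo.
A2: add {gamma} — gamma (Max) has gamma→mike.
A3: add {tango} — tango (Min): all of {gamma, bravo, echo, zulu} already in.
A3 = all vertices. Fixed point.
tango enters the attractor at level 3, so Max can force the target in 3 moves from there.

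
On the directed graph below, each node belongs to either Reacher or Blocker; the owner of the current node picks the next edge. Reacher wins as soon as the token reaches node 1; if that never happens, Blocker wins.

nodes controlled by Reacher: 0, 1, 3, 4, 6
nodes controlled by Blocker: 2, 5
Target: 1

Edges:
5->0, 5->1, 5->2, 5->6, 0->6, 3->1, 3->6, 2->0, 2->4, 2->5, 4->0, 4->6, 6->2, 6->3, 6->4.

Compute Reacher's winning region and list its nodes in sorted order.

0, 1, 3, 4, 6

A0 = {1}
A1: add {3} — 3 (Reacher) has 3→1.
A2: add {6} — 6 (Reacher) has 6→3.
A3: add {0, 4} — 0 (Reacher) has 0→6; 4 (Reacher) has 4→6.
A4 = A3; e.g. 2 (Blocker) can still go to 5. Fixed point.
Reacher's winning region = {0, 1, 3, 4, 6}.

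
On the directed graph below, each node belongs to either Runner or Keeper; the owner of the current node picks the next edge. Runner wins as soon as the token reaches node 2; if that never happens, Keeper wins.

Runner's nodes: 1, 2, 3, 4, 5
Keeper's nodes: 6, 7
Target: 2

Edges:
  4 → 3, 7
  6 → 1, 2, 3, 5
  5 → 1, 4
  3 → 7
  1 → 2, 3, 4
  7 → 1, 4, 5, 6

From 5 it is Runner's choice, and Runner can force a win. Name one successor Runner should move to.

1

A0 = {2}
A1: add {1} — 1 (Runner) has 1→2.
A2: add {5} — 5 (Runner) has 5→1.
A3 = A2; e.g. 3 (Runner) has no edge into A2. Fixed point.
From 5, successor 1 is in the attractor (rank 1); the other successor 4 is not.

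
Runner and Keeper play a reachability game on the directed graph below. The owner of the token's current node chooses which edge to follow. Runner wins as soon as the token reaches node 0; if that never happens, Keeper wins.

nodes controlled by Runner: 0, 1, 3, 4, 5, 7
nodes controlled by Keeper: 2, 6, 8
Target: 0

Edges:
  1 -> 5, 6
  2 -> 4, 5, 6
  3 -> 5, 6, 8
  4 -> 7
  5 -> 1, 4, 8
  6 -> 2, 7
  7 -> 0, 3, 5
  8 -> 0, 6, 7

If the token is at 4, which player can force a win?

A0 = {0}
A1: add {7} — 7 (Runner) has 7→0.
A2: add {4} — 4 (Runner) has 4→7.
4 ∈ A2, so Runner can force the target.

Runner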